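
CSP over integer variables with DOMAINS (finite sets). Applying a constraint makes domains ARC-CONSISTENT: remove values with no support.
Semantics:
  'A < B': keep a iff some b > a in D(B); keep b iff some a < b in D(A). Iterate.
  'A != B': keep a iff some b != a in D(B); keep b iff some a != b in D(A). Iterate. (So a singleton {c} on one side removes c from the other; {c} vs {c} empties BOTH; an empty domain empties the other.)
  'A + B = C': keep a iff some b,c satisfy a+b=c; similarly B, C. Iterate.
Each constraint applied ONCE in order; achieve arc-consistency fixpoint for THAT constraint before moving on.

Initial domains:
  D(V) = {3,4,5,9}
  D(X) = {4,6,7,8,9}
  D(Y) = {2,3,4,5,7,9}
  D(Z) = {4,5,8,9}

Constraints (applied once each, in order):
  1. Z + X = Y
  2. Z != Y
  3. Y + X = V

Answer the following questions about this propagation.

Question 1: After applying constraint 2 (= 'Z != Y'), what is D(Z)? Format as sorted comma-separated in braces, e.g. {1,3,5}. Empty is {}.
Answer: {5}

Derivation:
Constraint 1 (Z + X = Y) on D(Z)={4,5,8,9} D(X)={4,6,7,8,9} D(Y)={2,3,4,5,7,9}: Z {4,5,8,9}->{5}; X {4,6,7,8,9}->{4}; Y {2,3,4,5,7,9}->{9}
Constraint 2 (Z != Y) on D(Z)={5} D(Y)={9}: no change
So after constraint 2: D(Z) = {5}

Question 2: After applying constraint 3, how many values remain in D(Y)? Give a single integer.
Constraint 1 (Z + X = Y) on D(Z)={4,5,8,9} D(X)={4,6,7,8,9} D(Y)={2,3,4,5,7,9}: Z {4,5,8,9}->{5}; X {4,6,7,8,9}->{4}; Y {2,3,4,5,7,9}->{9}
Constraint 2 (Z != Y) on D(Z)={5} D(Y)={9}: no change
Constraint 3 (Y + X = V) on D(Y)={9} D(X)={4} D(V)={3,4,5,9}: Y {9}->{}; X {4}->{}; V {3,4,5,9}->{}
So after constraint 3: D(Y)={}, size = 0

Answer: 0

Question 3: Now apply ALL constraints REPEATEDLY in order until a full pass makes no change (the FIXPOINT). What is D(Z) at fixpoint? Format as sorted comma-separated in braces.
Answer: {}

Derivation:
pass 0 (initial): D(Z)={4,5,8,9}
pass 1: V {3,4,5,9}->{}; X {4,6,7,8,9}->{}; Y {2,3,4,5,7,9}->{}; Z {4,5,8,9}->{5}
pass 2: Z {5}->{}
pass 3: no change
Fixpoint after 3 passes: D(Z) = {}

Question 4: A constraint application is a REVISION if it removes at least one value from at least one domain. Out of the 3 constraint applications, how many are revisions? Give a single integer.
Answer: 2

Derivation:
Constraint 1 (Z + X = Y) on D(Z)={4,5,8,9} D(X)={4,6,7,8,9} D(Y)={2,3,4,5,7,9}: Z {4,5,8,9}->{5}; X {4,6,7,8,9}->{4}; Y {2,3,4,5,7,9}->{9} => REVISION
Constraint 2 (Z != Y) on D(Z)={5} D(Y)={9}: no change => not a revision
Constraint 3 (Y + X = V) on D(Y)={9} D(X)={4} D(V)={3,4,5,9}: Y {9}->{}; X {4}->{}; V {3,4,5,9}->{} => REVISION
Total revisions = 2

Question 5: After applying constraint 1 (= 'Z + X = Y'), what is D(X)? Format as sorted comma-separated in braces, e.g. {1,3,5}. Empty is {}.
Answer: {4}

Derivation:
Constraint 1 (Z + X = Y) on D(Z)={4,5,8,9} D(X)={4,6,7,8,9} D(Y)={2,3,4,5,7,9}: Z {4,5,8,9}->{5}; X {4,6,7,8,9}->{4}; Y {2,3,4,5,7,9}->{9}
So after constraint 1: D(X) = {4}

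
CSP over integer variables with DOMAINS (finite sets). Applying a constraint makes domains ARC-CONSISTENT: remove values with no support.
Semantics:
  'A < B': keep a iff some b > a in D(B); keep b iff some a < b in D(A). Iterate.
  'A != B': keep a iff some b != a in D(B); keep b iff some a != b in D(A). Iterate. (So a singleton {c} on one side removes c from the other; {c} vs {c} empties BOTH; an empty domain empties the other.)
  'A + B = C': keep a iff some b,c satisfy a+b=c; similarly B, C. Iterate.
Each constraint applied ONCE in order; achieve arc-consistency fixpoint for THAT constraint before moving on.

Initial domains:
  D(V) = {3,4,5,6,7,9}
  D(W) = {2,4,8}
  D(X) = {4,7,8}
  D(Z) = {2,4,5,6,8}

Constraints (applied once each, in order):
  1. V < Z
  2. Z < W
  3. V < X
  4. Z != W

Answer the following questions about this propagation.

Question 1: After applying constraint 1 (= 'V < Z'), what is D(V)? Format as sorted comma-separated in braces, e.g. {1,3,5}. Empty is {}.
Answer: {3,4,5,6,7}

Derivation:
Constraint 1 (V < Z) on D(V)={3,4,5,6,7,9} D(Z)={2,4,5,6,8}: V {3,4,5,6,7,9}->{3,4,5,6,7}; Z {2,4,5,6,8}->{4,5,6,8}
So after constraint 1: D(V) = {3,4,5,6,7}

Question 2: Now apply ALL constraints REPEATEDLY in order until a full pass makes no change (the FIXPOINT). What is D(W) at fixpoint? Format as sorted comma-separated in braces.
pass 0 (initial): D(W)={2,4,8}
pass 1: V {3,4,5,6,7,9}->{3,4,5,6,7}; W {2,4,8}->{8}; Z {2,4,5,6,8}->{4,5,6}
pass 2: V {3,4,5,6,7}->{3,4,5}
pass 3: no change
Fixpoint after 3 passes: D(W) = {8}

Answer: {8}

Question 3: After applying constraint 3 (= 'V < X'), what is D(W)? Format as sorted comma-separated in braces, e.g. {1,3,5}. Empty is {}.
Answer: {8}

Derivation:
Constraint 1 (V < Z) on D(V)={3,4,5,6,7,9} D(Z)={2,4,5,6,8}: V {3,4,5,6,7,9}->{3,4,5,6,7}; Z {2,4,5,6,8}->{4,5,6,8}
Constraint 2 (Z < W) on D(Z)={4,5,6,8} D(W)={2,4,8}: Z {4,5,6,8}->{4,5,6}; W {2,4,8}->{8}
Constraint 3 (V < X) on D(V)={3,4,5,6,7} D(X)={4,7,8}: no change
So after constraint 3: D(W) = {8}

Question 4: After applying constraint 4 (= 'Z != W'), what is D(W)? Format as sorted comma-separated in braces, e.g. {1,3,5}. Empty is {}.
Answer: {8}

Derivation:
Constraint 1 (V < Z) on D(V)={3,4,5,6,7,9} D(Z)={2,4,5,6,8}: V {3,4,5,6,7,9}->{3,4,5,6,7}; Z {2,4,5,6,8}->{4,5,6,8}
Constraint 2 (Z < W) on D(Z)={4,5,6,8} D(W)={2,4,8}: Z {4,5,6,8}->{4,5,6}; W {2,4,8}->{8}
Constraint 3 (V < X) on D(V)={3,4,5,6,7} D(X)={4,7,8}: no change
Constraint 4 (Z != W) on D(Z)={4,5,6} D(W)={8}: no change
So after constraint 4: D(W) = {8}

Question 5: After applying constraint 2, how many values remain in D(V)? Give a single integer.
Answer: 5

Derivation:
Constraint 1 (V < Z) on D(V)={3,4,5,6,7,9} D(Z)={2,4,5,6,8}: V {3,4,5,6,7,9}->{3,4,5,6,7}; Z {2,4,5,6,8}->{4,5,6,8}
Constraint 2 (Z < W) on D(Z)={4,5,6,8} D(W)={2,4,8}: Z {4,5,6,8}->{4,5,6}; W {2,4,8}->{8}
So after constraint 2: D(V)={3,4,5,6,7}, size = 5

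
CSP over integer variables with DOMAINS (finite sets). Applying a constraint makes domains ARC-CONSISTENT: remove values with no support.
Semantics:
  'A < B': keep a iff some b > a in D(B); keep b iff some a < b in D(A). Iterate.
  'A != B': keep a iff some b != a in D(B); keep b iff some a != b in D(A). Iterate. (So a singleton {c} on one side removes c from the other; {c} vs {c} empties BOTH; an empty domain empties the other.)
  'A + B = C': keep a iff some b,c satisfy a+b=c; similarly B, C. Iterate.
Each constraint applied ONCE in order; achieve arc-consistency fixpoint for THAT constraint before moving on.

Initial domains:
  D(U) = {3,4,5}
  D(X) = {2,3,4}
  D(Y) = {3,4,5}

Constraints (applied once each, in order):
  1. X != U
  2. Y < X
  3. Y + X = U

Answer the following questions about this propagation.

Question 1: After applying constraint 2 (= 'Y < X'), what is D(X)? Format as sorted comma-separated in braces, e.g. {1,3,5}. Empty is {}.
Constraint 1 (X != U) on D(X)={2,3,4} D(U)={3,4,5}: no change
Constraint 2 (Y < X) on D(Y)={3,4,5} D(X)={2,3,4}: Y {3,4,5}->{3}; X {2,3,4}->{4}
So after constraint 2: D(X) = {4}

Answer: {4}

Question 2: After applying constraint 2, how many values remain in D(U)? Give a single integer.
Answer: 3

Derivation:
Constraint 1 (X != U) on D(X)={2,3,4} D(U)={3,4,5}: no change
Constraint 2 (Y < X) on D(Y)={3,4,5} D(X)={2,3,4}: Y {3,4,5}->{3}; X {2,3,4}->{4}
So after constraint 2: D(U)={3,4,5}, size = 3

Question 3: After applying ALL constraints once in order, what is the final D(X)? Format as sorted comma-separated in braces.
Constraint 1 (X != U) on D(X)={2,3,4} D(U)={3,4,5}: no change
Constraint 2 (Y < X) on D(Y)={3,4,5} D(X)={2,3,4}: Y {3,4,5}->{3}; X {2,3,4}->{4}
Constraint 3 (Y + X = U) on D(Y)={3} D(X)={4} D(U)={3,4,5}: Y {3}->{}; X {4}->{}; U {3,4,5}->{}
So after all 3 constraints: D(X) = {}

Answer: {}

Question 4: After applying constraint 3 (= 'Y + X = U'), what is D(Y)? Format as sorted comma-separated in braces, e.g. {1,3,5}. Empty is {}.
Constraint 1 (X != U) on D(X)={2,3,4} D(U)={3,4,5}: no change
Constraint 2 (Y < X) on D(Y)={3,4,5} D(X)={2,3,4}: Y {3,4,5}->{3}; X {2,3,4}->{4}
Constraint 3 (Y + X = U) on D(Y)={3} D(X)={4} D(U)={3,4,5}: Y {3}->{}; X {4}->{}; U {3,4,5}->{}
So after constraint 3: D(Y) = {}

Answer: {}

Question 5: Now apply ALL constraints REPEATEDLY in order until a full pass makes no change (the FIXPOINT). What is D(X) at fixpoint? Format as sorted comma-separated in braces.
pass 0 (initial): D(X)={2,3,4}
pass 1: U {3,4,5}->{}; X {2,3,4}->{}; Y {3,4,5}->{}
pass 2: no change
Fixpoint after 2 passes: D(X) = {}

Answer: {}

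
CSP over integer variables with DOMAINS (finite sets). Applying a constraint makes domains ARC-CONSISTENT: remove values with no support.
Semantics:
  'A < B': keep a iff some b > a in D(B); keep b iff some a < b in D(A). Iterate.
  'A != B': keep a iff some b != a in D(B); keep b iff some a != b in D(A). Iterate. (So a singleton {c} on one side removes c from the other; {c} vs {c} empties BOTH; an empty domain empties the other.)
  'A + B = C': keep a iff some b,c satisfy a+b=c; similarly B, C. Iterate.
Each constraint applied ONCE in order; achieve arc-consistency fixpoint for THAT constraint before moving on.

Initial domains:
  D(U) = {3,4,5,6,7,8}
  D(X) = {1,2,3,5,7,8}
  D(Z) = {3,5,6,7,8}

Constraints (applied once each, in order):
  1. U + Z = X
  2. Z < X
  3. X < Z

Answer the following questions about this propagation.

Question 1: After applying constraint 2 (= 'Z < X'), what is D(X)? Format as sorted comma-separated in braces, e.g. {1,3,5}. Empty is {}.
Constraint 1 (U + Z = X) on D(U)={3,4,5,6,7,8} D(Z)={3,5,6,7,8} D(X)={1,2,3,5,7,8}: U {3,4,5,6,7,8}->{3,4,5}; Z {3,5,6,7,8}->{3,5}; X {1,2,3,5,7,8}->{7,8}
Constraint 2 (Z < X) on D(Z)={3,5} D(X)={7,8}: no change
So after constraint 2: D(X) = {7,8}

Answer: {7,8}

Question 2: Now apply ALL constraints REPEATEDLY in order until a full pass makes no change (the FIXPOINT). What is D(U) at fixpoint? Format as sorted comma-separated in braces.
pass 0 (initial): D(U)={3,4,5,6,7,8}
pass 1: U {3,4,5,6,7,8}->{3,4,5}; X {1,2,3,5,7,8}->{}; Z {3,5,6,7,8}->{}
pass 2: U {3,4,5}->{}
pass 3: no change
Fixpoint after 3 passes: D(U) = {}

Answer: {}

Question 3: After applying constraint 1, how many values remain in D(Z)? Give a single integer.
Constraint 1 (U + Z = X) on D(U)={3,4,5,6,7,8} D(Z)={3,5,6,7,8} D(X)={1,2,3,5,7,8}: U {3,4,5,6,7,8}->{3,4,5}; Z {3,5,6,7,8}->{3,5}; X {1,2,3,5,7,8}->{7,8}
So after constraint 1: D(Z)={3,5}, size = 2

Answer: 2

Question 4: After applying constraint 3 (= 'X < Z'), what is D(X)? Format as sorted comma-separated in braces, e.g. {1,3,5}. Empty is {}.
Answer: {}

Derivation:
Constraint 1 (U + Z = X) on D(U)={3,4,5,6,7,8} D(Z)={3,5,6,7,8} D(X)={1,2,3,5,7,8}: U {3,4,5,6,7,8}->{3,4,5}; Z {3,5,6,7,8}->{3,5}; X {1,2,3,5,7,8}->{7,8}
Constraint 2 (Z < X) on D(Z)={3,5} D(X)={7,8}: no change
Constraint 3 (X < Z) on D(X)={7,8} D(Z)={3,5}: X {7,8}->{}; Z {3,5}->{}
So after constraint 3: D(X) = {}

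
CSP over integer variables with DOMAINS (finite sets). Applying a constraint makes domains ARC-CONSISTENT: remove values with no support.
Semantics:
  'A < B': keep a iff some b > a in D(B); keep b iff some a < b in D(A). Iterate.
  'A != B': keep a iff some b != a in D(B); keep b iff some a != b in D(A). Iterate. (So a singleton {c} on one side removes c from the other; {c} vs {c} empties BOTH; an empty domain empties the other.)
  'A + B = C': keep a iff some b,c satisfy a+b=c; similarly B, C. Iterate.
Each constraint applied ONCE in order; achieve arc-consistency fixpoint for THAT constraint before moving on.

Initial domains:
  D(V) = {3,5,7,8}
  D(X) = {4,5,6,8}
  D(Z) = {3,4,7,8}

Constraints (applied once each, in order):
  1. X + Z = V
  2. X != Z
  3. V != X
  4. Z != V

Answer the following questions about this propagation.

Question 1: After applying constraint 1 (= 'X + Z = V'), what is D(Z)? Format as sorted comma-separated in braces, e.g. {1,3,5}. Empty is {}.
Constraint 1 (X + Z = V) on D(X)={4,5,6,8} D(Z)={3,4,7,8} D(V)={3,5,7,8}: X {4,5,6,8}->{4,5}; Z {3,4,7,8}->{3,4}; V {3,5,7,8}->{7,8}
So after constraint 1: D(Z) = {3,4}

Answer: {3,4}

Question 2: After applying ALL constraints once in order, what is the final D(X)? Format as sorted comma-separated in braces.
Constraint 1 (X + Z = V) on D(X)={4,5,6,8} D(Z)={3,4,7,8} D(V)={3,5,7,8}: X {4,5,6,8}->{4,5}; Z {3,4,7,8}->{3,4}; V {3,5,7,8}->{7,8}
Constraint 2 (X != Z) on D(X)={4,5} D(Z)={3,4}: no change
Constraint 3 (V != X) on D(V)={7,8} D(X)={4,5}: no change
Constraint 4 (Z != V) on D(Z)={3,4} D(V)={7,8}: no change
So after all 4 constraints: D(X) = {4,5}

Answer: {4,5}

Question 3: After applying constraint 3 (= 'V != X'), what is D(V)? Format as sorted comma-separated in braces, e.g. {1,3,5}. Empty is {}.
Constraint 1 (X + Z = V) on D(X)={4,5,6,8} D(Z)={3,4,7,8} D(V)={3,5,7,8}: X {4,5,6,8}->{4,5}; Z {3,4,7,8}->{3,4}; V {3,5,7,8}->{7,8}
Constraint 2 (X != Z) on D(X)={4,5} D(Z)={3,4}: no change
Constraint 3 (V != X) on D(V)={7,8} D(X)={4,5}: no change
So after constraint 3: D(V) = {7,8}

Answer: {7,8}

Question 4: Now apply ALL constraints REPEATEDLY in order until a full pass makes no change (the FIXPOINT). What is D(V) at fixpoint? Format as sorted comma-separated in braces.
pass 0 (initial): D(V)={3,5,7,8}
pass 1: V {3,5,7,8}->{7,8}; X {4,5,6,8}->{4,5}; Z {3,4,7,8}->{3,4}
pass 2: no change
Fixpoint after 2 passes: D(V) = {7,8}

Answer: {7,8}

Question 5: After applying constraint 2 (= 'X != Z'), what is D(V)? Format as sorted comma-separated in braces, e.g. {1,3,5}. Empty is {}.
Constraint 1 (X + Z = V) on D(X)={4,5,6,8} D(Z)={3,4,7,8} D(V)={3,5,7,8}: X {4,5,6,8}->{4,5}; Z {3,4,7,8}->{3,4}; V {3,5,7,8}->{7,8}
Constraint 2 (X != Z) on D(X)={4,5} D(Z)={3,4}: no change
So after constraint 2: D(V) = {7,8}

Answer: {7,8}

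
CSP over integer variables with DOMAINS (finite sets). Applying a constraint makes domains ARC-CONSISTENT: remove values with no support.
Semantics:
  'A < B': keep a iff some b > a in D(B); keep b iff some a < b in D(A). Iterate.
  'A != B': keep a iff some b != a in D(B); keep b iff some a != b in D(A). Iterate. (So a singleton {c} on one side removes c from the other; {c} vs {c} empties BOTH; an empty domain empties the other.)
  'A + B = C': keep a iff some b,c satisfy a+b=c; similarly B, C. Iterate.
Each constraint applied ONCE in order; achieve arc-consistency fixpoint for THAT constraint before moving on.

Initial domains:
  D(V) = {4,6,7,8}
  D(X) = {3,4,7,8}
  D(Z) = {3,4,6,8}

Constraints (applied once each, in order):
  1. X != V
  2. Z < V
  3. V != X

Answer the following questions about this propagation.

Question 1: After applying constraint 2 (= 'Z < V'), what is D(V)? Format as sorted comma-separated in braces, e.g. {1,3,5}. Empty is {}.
Constraint 1 (X != V) on D(X)={3,4,7,8} D(V)={4,6,7,8}: no change
Constraint 2 (Z < V) on D(Z)={3,4,6,8} D(V)={4,6,7,8}: Z {3,4,6,8}->{3,4,6}
So after constraint 2: D(V) = {4,6,7,8}

Answer: {4,6,7,8}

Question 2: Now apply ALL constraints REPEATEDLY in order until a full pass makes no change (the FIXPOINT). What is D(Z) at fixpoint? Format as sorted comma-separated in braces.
Answer: {3,4,6}

Derivation:
pass 0 (initial): D(Z)={3,4,6,8}
pass 1: Z {3,4,6,8}->{3,4,6}
pass 2: no change
Fixpoint after 2 passes: D(Z) = {3,4,6}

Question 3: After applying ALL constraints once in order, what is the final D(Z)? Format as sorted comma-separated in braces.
Constraint 1 (X != V) on D(X)={3,4,7,8} D(V)={4,6,7,8}: no change
Constraint 2 (Z < V) on D(Z)={3,4,6,8} D(V)={4,6,7,8}: Z {3,4,6,8}->{3,4,6}
Constraint 3 (V != X) on D(V)={4,6,7,8} D(X)={3,4,7,8}: no change
So after all 3 constraints: D(Z) = {3,4,6}

Answer: {3,4,6}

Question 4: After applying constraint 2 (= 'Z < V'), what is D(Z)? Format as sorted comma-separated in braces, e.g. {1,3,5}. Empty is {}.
Constraint 1 (X != V) on D(X)={3,4,7,8} D(V)={4,6,7,8}: no change
Constraint 2 (Z < V) on D(Z)={3,4,6,8} D(V)={4,6,7,8}: Z {3,4,6,8}->{3,4,6}
So after constraint 2: D(Z) = {3,4,6}

Answer: {3,4,6}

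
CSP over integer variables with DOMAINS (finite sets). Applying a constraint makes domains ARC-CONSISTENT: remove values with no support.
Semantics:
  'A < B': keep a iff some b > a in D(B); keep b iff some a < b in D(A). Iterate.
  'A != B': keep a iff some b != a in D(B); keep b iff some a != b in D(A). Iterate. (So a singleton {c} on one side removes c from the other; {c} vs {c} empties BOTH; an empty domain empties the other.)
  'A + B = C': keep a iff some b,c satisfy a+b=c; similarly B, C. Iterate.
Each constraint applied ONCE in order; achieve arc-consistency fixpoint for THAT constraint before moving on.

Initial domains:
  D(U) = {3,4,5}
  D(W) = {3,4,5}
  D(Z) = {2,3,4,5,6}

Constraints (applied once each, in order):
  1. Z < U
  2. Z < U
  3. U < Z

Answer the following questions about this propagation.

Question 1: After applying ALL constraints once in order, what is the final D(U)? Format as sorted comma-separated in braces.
Constraint 1 (Z < U) on D(Z)={2,3,4,5,6} D(U)={3,4,5}: Z {2,3,4,5,6}->{2,3,4}
Constraint 2 (Z < U) on D(Z)={2,3,4} D(U)={3,4,5}: no change
Constraint 3 (U < Z) on D(U)={3,4,5} D(Z)={2,3,4}: U {3,4,5}->{3}; Z {2,3,4}->{4}
So after all 3 constraints: D(U) = {3}

Answer: {3}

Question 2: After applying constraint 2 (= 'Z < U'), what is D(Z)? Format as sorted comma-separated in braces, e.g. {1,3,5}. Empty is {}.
Constraint 1 (Z < U) on D(Z)={2,3,4,5,6} D(U)={3,4,5}: Z {2,3,4,5,6}->{2,3,4}
Constraint 2 (Z < U) on D(Z)={2,3,4} D(U)={3,4,5}: no change
So after constraint 2: D(Z) = {2,3,4}

Answer: {2,3,4}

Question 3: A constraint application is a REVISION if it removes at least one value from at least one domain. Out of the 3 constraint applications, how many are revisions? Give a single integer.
Answer: 2

Derivation:
Constraint 1 (Z < U) on D(Z)={2,3,4,5,6} D(U)={3,4,5}: Z {2,3,4,5,6}->{2,3,4} => REVISION
Constraint 2 (Z < U) on D(Z)={2,3,4} D(U)={3,4,5}: no change => not a revision
Constraint 3 (U < Z) on D(U)={3,4,5} D(Z)={2,3,4}: U {3,4,5}->{3}; Z {2,3,4}->{4} => REVISION
Total revisions = 2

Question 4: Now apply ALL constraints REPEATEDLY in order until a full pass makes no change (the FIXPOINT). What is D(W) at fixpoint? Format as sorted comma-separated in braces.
pass 0 (initial): D(W)={3,4,5}
pass 1: U {3,4,5}->{3}; Z {2,3,4,5,6}->{4}
pass 2: U {3}->{}; Z {4}->{}
pass 3: no change
Fixpoint after 3 passes: D(W) = {3,4,5}

Answer: {3,4,5}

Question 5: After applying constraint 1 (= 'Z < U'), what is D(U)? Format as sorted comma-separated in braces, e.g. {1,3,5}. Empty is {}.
Answer: {3,4,5}

Derivation:
Constraint 1 (Z < U) on D(Z)={2,3,4,5,6} D(U)={3,4,5}: Z {2,3,4,5,6}->{2,3,4}
So after constraint 1: D(U) = {3,4,5}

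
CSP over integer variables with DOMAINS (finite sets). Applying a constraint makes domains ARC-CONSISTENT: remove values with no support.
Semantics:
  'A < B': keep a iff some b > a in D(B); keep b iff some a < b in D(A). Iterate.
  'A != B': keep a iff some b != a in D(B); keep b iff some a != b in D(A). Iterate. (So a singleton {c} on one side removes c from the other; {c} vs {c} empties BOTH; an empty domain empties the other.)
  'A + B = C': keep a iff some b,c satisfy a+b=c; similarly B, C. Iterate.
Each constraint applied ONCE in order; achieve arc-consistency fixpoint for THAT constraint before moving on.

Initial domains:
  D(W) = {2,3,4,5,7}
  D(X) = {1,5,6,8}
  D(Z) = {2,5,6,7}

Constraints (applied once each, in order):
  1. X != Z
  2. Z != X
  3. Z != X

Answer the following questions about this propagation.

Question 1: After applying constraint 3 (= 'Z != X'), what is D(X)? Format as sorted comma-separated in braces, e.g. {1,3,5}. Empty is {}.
Answer: {1,5,6,8}

Derivation:
Constraint 1 (X != Z) on D(X)={1,5,6,8} D(Z)={2,5,6,7}: no change
Constraint 2 (Z != X) on D(Z)={2,5,6,7} D(X)={1,5,6,8}: no change
Constraint 3 (Z != X) on D(Z)={2,5,6,7} D(X)={1,5,6,8}: no change
So after constraint 3: D(X) = {1,5,6,8}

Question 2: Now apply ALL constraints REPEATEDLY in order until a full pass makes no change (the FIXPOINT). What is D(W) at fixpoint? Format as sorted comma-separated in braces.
Answer: {2,3,4,5,7}

Derivation:
pass 0 (initial): D(W)={2,3,4,5,7}
pass 1: no change
Fixpoint after 1 passes: D(W) = {2,3,4,5,7}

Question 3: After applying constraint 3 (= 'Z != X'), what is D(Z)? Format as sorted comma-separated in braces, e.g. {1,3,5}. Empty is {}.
Answer: {2,5,6,7}

Derivation:
Constraint 1 (X != Z) on D(X)={1,5,6,8} D(Z)={2,5,6,7}: no change
Constraint 2 (Z != X) on D(Z)={2,5,6,7} D(X)={1,5,6,8}: no change
Constraint 3 (Z != X) on D(Z)={2,5,6,7} D(X)={1,5,6,8}: no change
So after constraint 3: D(Z) = {2,5,6,7}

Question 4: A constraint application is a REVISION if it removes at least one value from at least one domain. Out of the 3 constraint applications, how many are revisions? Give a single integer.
Constraint 1 (X != Z) on D(X)={1,5,6,8} D(Z)={2,5,6,7}: no change => not a revision
Constraint 2 (Z != X) on D(Z)={2,5,6,7} D(X)={1,5,6,8}: no change => not a revision
Constraint 3 (Z != X) on D(Z)={2,5,6,7} D(X)={1,5,6,8}: no change => not a revision
Total revisions = 0

Answer: 0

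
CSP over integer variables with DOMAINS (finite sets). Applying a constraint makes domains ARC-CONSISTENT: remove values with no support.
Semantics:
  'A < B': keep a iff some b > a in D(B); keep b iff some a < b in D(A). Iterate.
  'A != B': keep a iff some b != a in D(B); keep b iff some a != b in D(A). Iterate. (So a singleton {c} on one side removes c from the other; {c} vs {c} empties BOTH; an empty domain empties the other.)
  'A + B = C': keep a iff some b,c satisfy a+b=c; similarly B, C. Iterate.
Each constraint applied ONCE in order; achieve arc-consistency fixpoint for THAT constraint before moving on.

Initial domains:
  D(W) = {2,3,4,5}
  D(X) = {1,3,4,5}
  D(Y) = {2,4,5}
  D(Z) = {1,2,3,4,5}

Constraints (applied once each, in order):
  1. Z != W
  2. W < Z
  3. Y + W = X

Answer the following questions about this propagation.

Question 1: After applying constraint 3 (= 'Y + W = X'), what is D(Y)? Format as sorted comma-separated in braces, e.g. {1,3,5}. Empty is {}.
Constraint 1 (Z != W) on D(Z)={1,2,3,4,5} D(W)={2,3,4,5}: no change
Constraint 2 (W < Z) on D(W)={2,3,4,5} D(Z)={1,2,3,4,5}: W {2,3,4,5}->{2,3,4}; Z {1,2,3,4,5}->{3,4,5}
Constraint 3 (Y + W = X) on D(Y)={2,4,5} D(W)={2,3,4} D(X)={1,3,4,5}: Y {2,4,5}->{2}; W {2,3,4}->{2,3}; X {1,3,4,5}->{4,5}
So after constraint 3: D(Y) = {2}

Answer: {2}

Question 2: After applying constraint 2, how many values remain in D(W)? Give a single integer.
Answer: 3

Derivation:
Constraint 1 (Z != W) on D(Z)={1,2,3,4,5} D(W)={2,3,4,5}: no change
Constraint 2 (W < Z) on D(W)={2,3,4,5} D(Z)={1,2,3,4,5}: W {2,3,4,5}->{2,3,4}; Z {1,2,3,4,5}->{3,4,5}
So after constraint 2: D(W)={2,3,4}, size = 3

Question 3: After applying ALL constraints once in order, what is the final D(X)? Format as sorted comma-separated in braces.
Answer: {4,5}

Derivation:
Constraint 1 (Z != W) on D(Z)={1,2,3,4,5} D(W)={2,3,4,5}: no change
Constraint 2 (W < Z) on D(W)={2,3,4,5} D(Z)={1,2,3,4,5}: W {2,3,4,5}->{2,3,4}; Z {1,2,3,4,5}->{3,4,5}
Constraint 3 (Y + W = X) on D(Y)={2,4,5} D(W)={2,3,4} D(X)={1,3,4,5}: Y {2,4,5}->{2}; W {2,3,4}->{2,3}; X {1,3,4,5}->{4,5}
So after all 3 constraints: D(X) = {4,5}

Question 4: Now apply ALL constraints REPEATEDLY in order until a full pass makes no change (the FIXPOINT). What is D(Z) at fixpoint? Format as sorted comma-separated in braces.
pass 0 (initial): D(Z)={1,2,3,4,5}
pass 1: W {2,3,4,5}->{2,3}; X {1,3,4,5}->{4,5}; Y {2,4,5}->{2}; Z {1,2,3,4,5}->{3,4,5}
pass 2: no change
Fixpoint after 2 passes: D(Z) = {3,4,5}

Answer: {3,4,5}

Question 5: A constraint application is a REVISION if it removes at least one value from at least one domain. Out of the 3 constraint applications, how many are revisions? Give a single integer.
Answer: 2

Derivation:
Constraint 1 (Z != W) on D(Z)={1,2,3,4,5} D(W)={2,3,4,5}: no change => not a revision
Constraint 2 (W < Z) on D(W)={2,3,4,5} D(Z)={1,2,3,4,5}: W {2,3,4,5}->{2,3,4}; Z {1,2,3,4,5}->{3,4,5} => REVISION
Constraint 3 (Y + W = X) on D(Y)={2,4,5} D(W)={2,3,4} D(X)={1,3,4,5}: Y {2,4,5}->{2}; W {2,3,4}->{2,3}; X {1,3,4,5}->{4,5} => REVISION
Total revisions = 2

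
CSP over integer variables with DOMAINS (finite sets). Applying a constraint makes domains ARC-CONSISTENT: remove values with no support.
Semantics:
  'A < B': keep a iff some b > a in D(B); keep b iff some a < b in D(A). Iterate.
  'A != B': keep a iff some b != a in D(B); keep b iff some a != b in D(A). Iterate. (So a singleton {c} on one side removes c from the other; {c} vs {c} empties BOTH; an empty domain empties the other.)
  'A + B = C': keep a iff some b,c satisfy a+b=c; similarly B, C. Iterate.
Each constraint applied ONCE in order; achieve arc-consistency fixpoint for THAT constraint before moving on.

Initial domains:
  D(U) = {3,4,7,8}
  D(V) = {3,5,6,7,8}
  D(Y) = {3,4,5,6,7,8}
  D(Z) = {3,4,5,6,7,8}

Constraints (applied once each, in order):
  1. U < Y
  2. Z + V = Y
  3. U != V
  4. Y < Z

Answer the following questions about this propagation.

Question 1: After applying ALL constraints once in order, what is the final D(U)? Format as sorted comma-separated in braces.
Constraint 1 (U < Y) on D(U)={3,4,7,8} D(Y)={3,4,5,6,7,8}: U {3,4,7,8}->{3,4,7}; Y {3,4,5,6,7,8}->{4,5,6,7,8}
Constraint 2 (Z + V = Y) on D(Z)={3,4,5,6,7,8} D(V)={3,5,6,7,8} D(Y)={4,5,6,7,8}: Z {3,4,5,6,7,8}->{3,4,5}; V {3,5,6,7,8}->{3,5}; Y {4,5,6,7,8}->{6,7,8}
Constraint 3 (U != V) on D(U)={3,4,7} D(V)={3,5}: no change
Constraint 4 (Y < Z) on D(Y)={6,7,8} D(Z)={3,4,5}: Y {6,7,8}->{}; Z {3,4,5}->{}
So after all 4 constraints: D(U) = {3,4,7}

Answer: {3,4,7}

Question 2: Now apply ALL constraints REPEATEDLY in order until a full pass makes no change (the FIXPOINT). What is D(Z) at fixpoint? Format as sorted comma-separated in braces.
Answer: {}

Derivation:
pass 0 (initial): D(Z)={3,4,5,6,7,8}
pass 1: U {3,4,7,8}->{3,4,7}; V {3,5,6,7,8}->{3,5}; Y {3,4,5,6,7,8}->{}; Z {3,4,5,6,7,8}->{}
pass 2: U {3,4,7}->{}; V {3,5}->{}
pass 3: no change
Fixpoint after 3 passes: D(Z) = {}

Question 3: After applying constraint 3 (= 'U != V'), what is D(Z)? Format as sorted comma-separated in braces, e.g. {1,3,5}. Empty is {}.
Answer: {3,4,5}

Derivation:
Constraint 1 (U < Y) on D(U)={3,4,7,8} D(Y)={3,4,5,6,7,8}: U {3,4,7,8}->{3,4,7}; Y {3,4,5,6,7,8}->{4,5,6,7,8}
Constraint 2 (Z + V = Y) on D(Z)={3,4,5,6,7,8} D(V)={3,5,6,7,8} D(Y)={4,5,6,7,8}: Z {3,4,5,6,7,8}->{3,4,5}; V {3,5,6,7,8}->{3,5}; Y {4,5,6,7,8}->{6,7,8}
Constraint 3 (U != V) on D(U)={3,4,7} D(V)={3,5}: no change
So after constraint 3: D(Z) = {3,4,5}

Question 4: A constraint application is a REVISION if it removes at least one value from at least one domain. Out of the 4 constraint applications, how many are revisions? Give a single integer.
Answer: 3

Derivation:
Constraint 1 (U < Y) on D(U)={3,4,7,8} D(Y)={3,4,5,6,7,8}: U {3,4,7,8}->{3,4,7}; Y {3,4,5,6,7,8}->{4,5,6,7,8} => REVISION
Constraint 2 (Z + V = Y) on D(Z)={3,4,5,6,7,8} D(V)={3,5,6,7,8} D(Y)={4,5,6,7,8}: Z {3,4,5,6,7,8}->{3,4,5}; V {3,5,6,7,8}->{3,5}; Y {4,5,6,7,8}->{6,7,8} => REVISION
Constraint 3 (U != V) on D(U)={3,4,7} D(V)={3,5}: no change => not a revision
Constraint 4 (Y < Z) on D(Y)={6,7,8} D(Z)={3,4,5}: Y {6,7,8}->{}; Z {3,4,5}->{} => REVISION
Total revisions = 3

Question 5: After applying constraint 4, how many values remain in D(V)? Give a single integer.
Constraint 1 (U < Y) on D(U)={3,4,7,8} D(Y)={3,4,5,6,7,8}: U {3,4,7,8}->{3,4,7}; Y {3,4,5,6,7,8}->{4,5,6,7,8}
Constraint 2 (Z + V = Y) on D(Z)={3,4,5,6,7,8} D(V)={3,5,6,7,8} D(Y)={4,5,6,7,8}: Z {3,4,5,6,7,8}->{3,4,5}; V {3,5,6,7,8}->{3,5}; Y {4,5,6,7,8}->{6,7,8}
Constraint 3 (U != V) on D(U)={3,4,7} D(V)={3,5}: no change
Constraint 4 (Y < Z) on D(Y)={6,7,8} D(Z)={3,4,5}: Y {6,7,8}->{}; Z {3,4,5}->{}
So after constraint 4: D(V)={3,5}, size = 2

Answer: 2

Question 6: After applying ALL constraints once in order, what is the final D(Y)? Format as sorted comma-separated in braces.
Constraint 1 (U < Y) on D(U)={3,4,7,8} D(Y)={3,4,5,6,7,8}: U {3,4,7,8}->{3,4,7}; Y {3,4,5,6,7,8}->{4,5,6,7,8}
Constraint 2 (Z + V = Y) on D(Z)={3,4,5,6,7,8} D(V)={3,5,6,7,8} D(Y)={4,5,6,7,8}: Z {3,4,5,6,7,8}->{3,4,5}; V {3,5,6,7,8}->{3,5}; Y {4,5,6,7,8}->{6,7,8}
Constraint 3 (U != V) on D(U)={3,4,7} D(V)={3,5}: no change
Constraint 4 (Y < Z) on D(Y)={6,7,8} D(Z)={3,4,5}: Y {6,7,8}->{}; Z {3,4,5}->{}
So after all 4 constraints: D(Y) = {}

Answer: {}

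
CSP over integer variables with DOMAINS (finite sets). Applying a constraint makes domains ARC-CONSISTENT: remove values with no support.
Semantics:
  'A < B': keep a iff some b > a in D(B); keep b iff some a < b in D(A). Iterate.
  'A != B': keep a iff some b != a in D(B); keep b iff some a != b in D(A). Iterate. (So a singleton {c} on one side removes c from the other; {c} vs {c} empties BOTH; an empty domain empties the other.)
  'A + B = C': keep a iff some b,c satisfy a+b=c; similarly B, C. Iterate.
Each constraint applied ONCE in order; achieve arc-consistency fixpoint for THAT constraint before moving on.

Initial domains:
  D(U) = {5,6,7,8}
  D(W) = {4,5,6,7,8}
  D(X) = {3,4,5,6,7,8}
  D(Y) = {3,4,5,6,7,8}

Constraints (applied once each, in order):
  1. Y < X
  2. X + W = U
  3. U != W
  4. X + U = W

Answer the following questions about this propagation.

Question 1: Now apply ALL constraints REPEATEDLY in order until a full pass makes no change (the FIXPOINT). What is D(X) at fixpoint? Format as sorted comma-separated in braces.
pass 0 (initial): D(X)={3,4,5,6,7,8}
pass 1: U {5,6,7,8}->{}; W {4,5,6,7,8}->{}; X {3,4,5,6,7,8}->{}; Y {3,4,5,6,7,8}->{3,4,5,6,7}
pass 2: Y {3,4,5,6,7}->{}
pass 3: no change
Fixpoint after 3 passes: D(X) = {}

Answer: {}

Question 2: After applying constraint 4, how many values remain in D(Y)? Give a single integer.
Answer: 5

Derivation:
Constraint 1 (Y < X) on D(Y)={3,4,5,6,7,8} D(X)={3,4,5,6,7,8}: Y {3,4,5,6,7,8}->{3,4,5,6,7}; X {3,4,5,6,7,8}->{4,5,6,7,8}
Constraint 2 (X + W = U) on D(X)={4,5,6,7,8} D(W)={4,5,6,7,8} D(U)={5,6,7,8}: X {4,5,6,7,8}->{4}; W {4,5,6,7,8}->{4}; U {5,6,7,8}->{8}
Constraint 3 (U != W) on D(U)={8} D(W)={4}: no change
Constraint 4 (X + U = W) on D(X)={4} D(U)={8} D(W)={4}: X {4}->{}; U {8}->{}; W {4}->{}
So after constraint 4: D(Y)={3,4,5,6,7}, size = 5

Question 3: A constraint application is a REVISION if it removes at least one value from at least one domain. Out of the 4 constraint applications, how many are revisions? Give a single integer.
Constraint 1 (Y < X) on D(Y)={3,4,5,6,7,8} D(X)={3,4,5,6,7,8}: Y {3,4,5,6,7,8}->{3,4,5,6,7}; X {3,4,5,6,7,8}->{4,5,6,7,8} => REVISION
Constraint 2 (X + W = U) on D(X)={4,5,6,7,8} D(W)={4,5,6,7,8} D(U)={5,6,7,8}: X {4,5,6,7,8}->{4}; W {4,5,6,7,8}->{4}; U {5,6,7,8}->{8} => REVISION
Constraint 3 (U != W) on D(U)={8} D(W)={4}: no change => not a revision
Constraint 4 (X + U = W) on D(X)={4} D(U)={8} D(W)={4}: X {4}->{}; U {8}->{}; W {4}->{} => REVISION
Total revisions = 3

Answer: 3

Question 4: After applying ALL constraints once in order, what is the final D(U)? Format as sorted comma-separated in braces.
Constraint 1 (Y < X) on D(Y)={3,4,5,6,7,8} D(X)={3,4,5,6,7,8}: Y {3,4,5,6,7,8}->{3,4,5,6,7}; X {3,4,5,6,7,8}->{4,5,6,7,8}
Constraint 2 (X + W = U) on D(X)={4,5,6,7,8} D(W)={4,5,6,7,8} D(U)={5,6,7,8}: X {4,5,6,7,8}->{4}; W {4,5,6,7,8}->{4}; U {5,6,7,8}->{8}
Constraint 3 (U != W) on D(U)={8} D(W)={4}: no change
Constraint 4 (X + U = W) on D(X)={4} D(U)={8} D(W)={4}: X {4}->{}; U {8}->{}; W {4}->{}
So after all 4 constraints: D(U) = {}

Answer: {}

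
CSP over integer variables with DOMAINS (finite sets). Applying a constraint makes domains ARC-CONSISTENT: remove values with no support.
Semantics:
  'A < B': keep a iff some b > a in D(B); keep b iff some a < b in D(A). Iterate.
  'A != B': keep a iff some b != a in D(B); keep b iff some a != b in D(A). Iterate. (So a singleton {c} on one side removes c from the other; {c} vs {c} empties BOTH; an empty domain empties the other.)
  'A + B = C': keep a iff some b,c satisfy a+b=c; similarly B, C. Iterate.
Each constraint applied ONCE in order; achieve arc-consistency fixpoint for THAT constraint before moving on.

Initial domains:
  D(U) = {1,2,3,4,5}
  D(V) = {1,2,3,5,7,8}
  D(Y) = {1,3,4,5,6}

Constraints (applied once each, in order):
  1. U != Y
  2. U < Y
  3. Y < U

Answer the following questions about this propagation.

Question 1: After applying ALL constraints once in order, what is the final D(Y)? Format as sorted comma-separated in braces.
Constraint 1 (U != Y) on D(U)={1,2,3,4,5} D(Y)={1,3,4,5,6}: no change
Constraint 2 (U < Y) on D(U)={1,2,3,4,5} D(Y)={1,3,4,5,6}: Y {1,3,4,5,6}->{3,4,5,6}
Constraint 3 (Y < U) on D(Y)={3,4,5,6} D(U)={1,2,3,4,5}: Y {3,4,5,6}->{3,4}; U {1,2,3,4,5}->{4,5}
So after all 3 constraints: D(Y) = {3,4}

Answer: {3,4}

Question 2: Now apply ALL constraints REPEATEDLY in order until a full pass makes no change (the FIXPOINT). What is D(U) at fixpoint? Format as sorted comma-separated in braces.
Answer: {}

Derivation:
pass 0 (initial): D(U)={1,2,3,4,5}
pass 1: U {1,2,3,4,5}->{4,5}; Y {1,3,4,5,6}->{3,4}
pass 2: U {4,5}->{}; Y {3,4}->{}
pass 3: no change
Fixpoint after 3 passes: D(U) = {}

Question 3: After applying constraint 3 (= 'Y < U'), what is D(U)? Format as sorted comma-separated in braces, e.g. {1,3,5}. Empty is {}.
Constraint 1 (U != Y) on D(U)={1,2,3,4,5} D(Y)={1,3,4,5,6}: no change
Constraint 2 (U < Y) on D(U)={1,2,3,4,5} D(Y)={1,3,4,5,6}: Y {1,3,4,5,6}->{3,4,5,6}
Constraint 3 (Y < U) on D(Y)={3,4,5,6} D(U)={1,2,3,4,5}: Y {3,4,5,6}->{3,4}; U {1,2,3,4,5}->{4,5}
So after constraint 3: D(U) = {4,5}

Answer: {4,5}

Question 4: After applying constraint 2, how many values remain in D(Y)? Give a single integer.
Constraint 1 (U != Y) on D(U)={1,2,3,4,5} D(Y)={1,3,4,5,6}: no change
Constraint 2 (U < Y) on D(U)={1,2,3,4,5} D(Y)={1,3,4,5,6}: Y {1,3,4,5,6}->{3,4,5,6}
So after constraint 2: D(Y)={3,4,5,6}, size = 4

Answer: 4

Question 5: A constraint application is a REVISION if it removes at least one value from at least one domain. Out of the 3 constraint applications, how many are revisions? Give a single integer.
Constraint 1 (U != Y) on D(U)={1,2,3,4,5} D(Y)={1,3,4,5,6}: no change => not a revision
Constraint 2 (U < Y) on D(U)={1,2,3,4,5} D(Y)={1,3,4,5,6}: Y {1,3,4,5,6}->{3,4,5,6} => REVISION
Constraint 3 (Y < U) on D(Y)={3,4,5,6} D(U)={1,2,3,4,5}: Y {3,4,5,6}->{3,4}; U {1,2,3,4,5}->{4,5} => REVISION
Total revisions = 2

Answer: 2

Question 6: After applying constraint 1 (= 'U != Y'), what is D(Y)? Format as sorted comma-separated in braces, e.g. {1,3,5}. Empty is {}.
Constraint 1 (U != Y) on D(U)={1,2,3,4,5} D(Y)={1,3,4,5,6}: no change
So after constraint 1: D(Y) = {1,3,4,5,6}

Answer: {1,3,4,5,6}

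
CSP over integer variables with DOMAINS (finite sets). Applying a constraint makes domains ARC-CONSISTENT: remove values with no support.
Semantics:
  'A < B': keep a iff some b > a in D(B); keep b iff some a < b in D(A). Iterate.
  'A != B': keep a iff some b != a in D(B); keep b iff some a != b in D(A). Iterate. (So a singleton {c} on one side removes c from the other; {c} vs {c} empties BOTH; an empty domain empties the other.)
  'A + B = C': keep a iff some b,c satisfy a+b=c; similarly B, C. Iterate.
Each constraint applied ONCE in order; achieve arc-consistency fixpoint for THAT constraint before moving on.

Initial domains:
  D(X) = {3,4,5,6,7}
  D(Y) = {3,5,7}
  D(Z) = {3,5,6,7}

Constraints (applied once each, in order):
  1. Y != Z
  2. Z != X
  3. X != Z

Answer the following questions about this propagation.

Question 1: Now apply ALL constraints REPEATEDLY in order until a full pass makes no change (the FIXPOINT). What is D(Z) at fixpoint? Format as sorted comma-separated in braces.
pass 0 (initial): D(Z)={3,5,6,7}
pass 1: no change
Fixpoint after 1 passes: D(Z) = {3,5,6,7}

Answer: {3,5,6,7}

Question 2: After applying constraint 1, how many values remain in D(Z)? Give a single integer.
Constraint 1 (Y != Z) on D(Y)={3,5,7} D(Z)={3,5,6,7}: no change
So after constraint 1: D(Z)={3,5,6,7}, size = 4

Answer: 4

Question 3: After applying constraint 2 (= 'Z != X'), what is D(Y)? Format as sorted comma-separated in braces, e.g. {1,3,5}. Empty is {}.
Constraint 1 (Y != Z) on D(Y)={3,5,7} D(Z)={3,5,6,7}: no change
Constraint 2 (Z != X) on D(Z)={3,5,6,7} D(X)={3,4,5,6,7}: no change
So after constraint 2: D(Y) = {3,5,7}

Answer: {3,5,7}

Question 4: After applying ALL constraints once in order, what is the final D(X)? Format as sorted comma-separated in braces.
Answer: {3,4,5,6,7}

Derivation:
Constraint 1 (Y != Z) on D(Y)={3,5,7} D(Z)={3,5,6,7}: no change
Constraint 2 (Z != X) on D(Z)={3,5,6,7} D(X)={3,4,5,6,7}: no change
Constraint 3 (X != Z) on D(X)={3,4,5,6,7} D(Z)={3,5,6,7}: no change
So after all 3 constraints: D(X) = {3,4,5,6,7}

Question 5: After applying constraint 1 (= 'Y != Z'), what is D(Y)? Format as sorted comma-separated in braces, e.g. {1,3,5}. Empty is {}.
Constraint 1 (Y != Z) on D(Y)={3,5,7} D(Z)={3,5,6,7}: no change
So after constraint 1: D(Y) = {3,5,7}

Answer: {3,5,7}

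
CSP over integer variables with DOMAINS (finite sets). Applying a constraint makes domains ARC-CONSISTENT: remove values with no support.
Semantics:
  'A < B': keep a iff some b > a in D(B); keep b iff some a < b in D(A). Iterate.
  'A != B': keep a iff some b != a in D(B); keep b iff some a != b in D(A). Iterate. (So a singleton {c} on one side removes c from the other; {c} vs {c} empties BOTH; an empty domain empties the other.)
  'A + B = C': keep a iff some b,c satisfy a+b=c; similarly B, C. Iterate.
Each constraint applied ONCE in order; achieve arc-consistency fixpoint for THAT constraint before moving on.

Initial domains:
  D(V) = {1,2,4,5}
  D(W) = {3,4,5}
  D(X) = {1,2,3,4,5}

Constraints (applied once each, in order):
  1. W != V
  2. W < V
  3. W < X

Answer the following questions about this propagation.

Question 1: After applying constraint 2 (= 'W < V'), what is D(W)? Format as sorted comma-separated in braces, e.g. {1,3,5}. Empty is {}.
Constraint 1 (W != V) on D(W)={3,4,5} D(V)={1,2,4,5}: no change
Constraint 2 (W < V) on D(W)={3,4,5} D(V)={1,2,4,5}: W {3,4,5}->{3,4}; V {1,2,4,5}->{4,5}
So after constraint 2: D(W) = {3,4}

Answer: {3,4}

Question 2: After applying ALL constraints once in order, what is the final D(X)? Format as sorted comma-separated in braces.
Constraint 1 (W != V) on D(W)={3,4,5} D(V)={1,2,4,5}: no change
Constraint 2 (W < V) on D(W)={3,4,5} D(V)={1,2,4,5}: W {3,4,5}->{3,4}; V {1,2,4,5}->{4,5}
Constraint 3 (W < X) on D(W)={3,4} D(X)={1,2,3,4,5}: X {1,2,3,4,5}->{4,5}
So after all 3 constraints: D(X) = {4,5}

Answer: {4,5}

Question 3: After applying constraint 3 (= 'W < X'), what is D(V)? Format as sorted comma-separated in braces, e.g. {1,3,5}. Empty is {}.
Answer: {4,5}

Derivation:
Constraint 1 (W != V) on D(W)={3,4,5} D(V)={1,2,4,5}: no change
Constraint 2 (W < V) on D(W)={3,4,5} D(V)={1,2,4,5}: W {3,4,5}->{3,4}; V {1,2,4,5}->{4,5}
Constraint 3 (W < X) on D(W)={3,4} D(X)={1,2,3,4,5}: X {1,2,3,4,5}->{4,5}
So after constraint 3: D(V) = {4,5}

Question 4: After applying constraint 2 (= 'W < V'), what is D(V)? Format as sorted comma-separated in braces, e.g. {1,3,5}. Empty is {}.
Constraint 1 (W != V) on D(W)={3,4,5} D(V)={1,2,4,5}: no change
Constraint 2 (W < V) on D(W)={3,4,5} D(V)={1,2,4,5}: W {3,4,5}->{3,4}; V {1,2,4,5}->{4,5}
So after constraint 2: D(V) = {4,5}

Answer: {4,5}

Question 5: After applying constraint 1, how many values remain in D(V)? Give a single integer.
Constraint 1 (W != V) on D(W)={3,4,5} D(V)={1,2,4,5}: no change
So after constraint 1: D(V)={1,2,4,5}, size = 4

Answer: 4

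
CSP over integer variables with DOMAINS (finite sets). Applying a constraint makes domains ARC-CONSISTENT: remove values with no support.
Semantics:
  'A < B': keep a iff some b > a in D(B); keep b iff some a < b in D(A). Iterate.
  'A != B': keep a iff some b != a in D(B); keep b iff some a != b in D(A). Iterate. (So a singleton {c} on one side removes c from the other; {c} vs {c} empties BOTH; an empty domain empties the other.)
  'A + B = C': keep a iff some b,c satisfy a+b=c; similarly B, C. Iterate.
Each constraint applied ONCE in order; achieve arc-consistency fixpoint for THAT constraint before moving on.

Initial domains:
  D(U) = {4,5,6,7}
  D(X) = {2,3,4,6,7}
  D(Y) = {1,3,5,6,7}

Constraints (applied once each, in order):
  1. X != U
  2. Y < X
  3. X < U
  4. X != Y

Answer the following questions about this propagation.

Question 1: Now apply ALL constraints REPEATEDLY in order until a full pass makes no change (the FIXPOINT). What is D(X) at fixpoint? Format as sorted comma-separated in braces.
pass 0 (initial): D(X)={2,3,4,6,7}
pass 1: X {2,3,4,6,7}->{2,3,4,6}; Y {1,3,5,6,7}->{1,3,5,6}
pass 2: Y {1,3,5,6}->{1,3,5}
pass 3: no change
Fixpoint after 3 passes: D(X) = {2,3,4,6}

Answer: {2,3,4,6}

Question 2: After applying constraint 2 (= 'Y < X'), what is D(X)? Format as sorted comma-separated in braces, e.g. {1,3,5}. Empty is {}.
Constraint 1 (X != U) on D(X)={2,3,4,6,7} D(U)={4,5,6,7}: no change
Constraint 2 (Y < X) on D(Y)={1,3,5,6,7} D(X)={2,3,4,6,7}: Y {1,3,5,6,7}->{1,3,5,6}
So after constraint 2: D(X) = {2,3,4,6,7}

Answer: {2,3,4,6,7}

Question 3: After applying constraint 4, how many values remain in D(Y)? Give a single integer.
Answer: 4

Derivation:
Constraint 1 (X != U) on D(X)={2,3,4,6,7} D(U)={4,5,6,7}: no change
Constraint 2 (Y < X) on D(Y)={1,3,5,6,7} D(X)={2,3,4,6,7}: Y {1,3,5,6,7}->{1,3,5,6}
Constraint 3 (X < U) on D(X)={2,3,4,6,7} D(U)={4,5,6,7}: X {2,3,4,6,7}->{2,3,4,6}
Constraint 4 (X != Y) on D(X)={2,3,4,6} D(Y)={1,3,5,6}: no change
So after constraint 4: D(Y)={1,3,5,6}, size = 4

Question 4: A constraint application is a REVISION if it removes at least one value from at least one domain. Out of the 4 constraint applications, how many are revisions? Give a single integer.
Answer: 2

Derivation:
Constraint 1 (X != U) on D(X)={2,3,4,6,7} D(U)={4,5,6,7}: no change => not a revision
Constraint 2 (Y < X) on D(Y)={1,3,5,6,7} D(X)={2,3,4,6,7}: Y {1,3,5,6,7}->{1,3,5,6} => REVISION
Constraint 3 (X < U) on D(X)={2,3,4,6,7} D(U)={4,5,6,7}: X {2,3,4,6,7}->{2,3,4,6} => REVISION
Constraint 4 (X != Y) on D(X)={2,3,4,6} D(Y)={1,3,5,6}: no change => not a revision
Total revisions = 2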